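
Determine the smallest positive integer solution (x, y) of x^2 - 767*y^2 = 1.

First expand sqrt(767) as a continued fraction. With x_i = (sqrt(767) + m_i)/d_i and (m_0, d_0) = (0, 1): a_0 = floor(sqrt(767)) = 27, since 27^2 = 729 <= 767 < 784 = 28^2.
Iterate m_{i+1} = d_i*a_i - m_i, d_{i+1} = (767 - m_{i+1}^2)/d_i, a_{i+1} = floor((a_0 + m_{i+1})/d_{i+1}):
  m_1 = 1*27 - 0 = 27, d_1 = (767 - 27^2)/1 = 38/1 = 38, a_1 = floor((27 + 27)/38) = 1.
  m_2 = 38*1 - 27 = 11, d_2 = (767 - 11^2)/38 = 646/38 = 17, a_2 = floor((27 + 11)/17) = 2.
  m_3 = 17*2 - 11 = 23, d_3 = (767 - 23^2)/17 = 238/17 = 14, a_3 = floor((27 + 23)/14) = 3.
  m_4 = 14*3 - 23 = 19, d_4 = (767 - 19^2)/14 = 406/14 = 29, a_4 = floor((27 + 19)/29) = 1.
  m_5 = 29*1 - 19 = 10, d_5 = (767 - 10^2)/29 = 667/29 = 23, a_5 = floor((27 + 10)/23) = 1.
  m_6 = 23*1 - 10 = 13, d_6 = (767 - 13^2)/23 = 598/23 = 26, a_6 = floor((27 + 13)/26) = 1.
  m_7 = 26*1 - 13 = 13, d_7 = (767 - 13^2)/26 = 598/26 = 23, a_7 = floor((27 + 13)/23) = 1.
  m_8 = 23*1 - 13 = 10, d_8 = (767 - 10^2)/23 = 667/23 = 29, a_8 = floor((27 + 10)/29) = 1.
  m_9 = 29*1 - 10 = 19, d_9 = (767 - 19^2)/29 = 406/29 = 14, a_9 = floor((27 + 19)/14) = 3.
  m_10 = 14*3 - 19 = 23, d_10 = (767 - 23^2)/14 = 238/14 = 17, a_10 = floor((27 + 23)/17) = 2.
  m_11 = 17*2 - 23 = 11, d_11 = (767 - 11^2)/17 = 646/17 = 38, a_11 = floor((27 + 11)/38) = 1.
  m_12 = 38*1 - 11 = 27, d_12 = (767 - 27^2)/38 = 38/38 = 1, a_12 = floor((27 + 27)/1) = 54.
  m_13 = 1*54 - 27 = 27, d_13 = (767 - 27^2)/1 = 38/1 = 38: (m_13, d_13) = (m_1, d_1) = (27, 38), so from here the quotients repeat a_1, ..., a_12; the period length is 12.
So sqrt(767) = [27; (1, 2, 3, 1, 1, 1, 1, 1, 3, 2, 1, 54)] with period length k = 12.
k is even, so the fundamental solution of x^2 - 767y^2 = 1 is (p_{k-1}, q_{k-1}) = (p_11, q_11); compute convergents through index 11.
Convergents (p_i = a_i*p_{i-1} + p_{i-2}, q_i = a_i*q_{i-1} + q_{i-2} with p_{-2}=0, p_{-1}=1, q_{-2}=1, q_{-1}=0):
  i=0: a_0=27, p_0 = 27*1 + 0 = 27, q_0 = 27*0 + 1 = 1.
  i=1: a_1=1, p_1 = 1*27 + 1 = 28, q_1 = 1*1 + 0 = 1.
  i=2: a_2=2, p_2 = 2*28 + 27 = 83, q_2 = 2*1 + 1 = 3.
  i=3: a_3=3, p_3 = 3*83 + 28 = 277, q_3 = 3*3 + 1 = 10.
  i=4: a_4=1, p_4 = 1*277 + 83 = 360, q_4 = 1*10 + 3 = 13.
  i=5: a_5=1, p_5 = 1*360 + 277 = 637, q_5 = 1*13 + 10 = 23.
  i=6: a_6=1, p_6 = 1*637 + 360 = 997, q_6 = 1*23 + 13 = 36.
  i=7: a_7=1, p_7 = 1*997 + 637 = 1634, q_7 = 1*36 + 23 = 59.
  i=8: a_8=1, p_8 = 1*1634 + 997 = 2631, q_8 = 1*59 + 36 = 95.
  i=9: a_9=3, p_9 = 3*2631 + 1634 = 9527, q_9 = 3*95 + 59 = 344.
  i=10: a_10=2, p_10 = 2*9527 + 2631 = 21685, q_10 = 2*344 + 95 = 783.
  i=11: a_11=1, p_11 = 1*21685 + 9527 = 31212, q_11 = 1*783 + 344 = 1127.
Check: 31212^2 - 767*1127^2 = 974188944 - 974188943 = 1, so (x, y) = (31212, 1127) solves the equation, and by the theorem it is the least positive solution.

(x, y) = (31212, 1127)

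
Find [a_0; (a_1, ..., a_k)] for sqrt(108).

[10; (2, 1, 1, 4, 1, 1, 2, 20)]

Write x_i = (sqrt(108) + m_i)/d_i with (m_0, d_0) = (0, 1). a_0 = floor(sqrt(108)) = 10, since 10^2 = 100 <= 108 < 121 = 11^2.
Iterate m_{i+1} = d_i*a_i - m_i, d_{i+1} = (108 - m_{i+1}^2)/d_i, a_{i+1} = floor((a_0 + m_{i+1})/d_{i+1}):
  m_1 = 1*10 - 0 = 10, d_1 = (108 - 10^2)/1 = 8/1 = 8, a_1 = floor((10 + 10)/8) = 2.
  m_2 = 8*2 - 10 = 6, d_2 = (108 - 6^2)/8 = 72/8 = 9, a_2 = floor((10 + 6)/9) = 1.
  m_3 = 9*1 - 6 = 3, d_3 = (108 - 3^2)/9 = 99/9 = 11, a_3 = floor((10 + 3)/11) = 1.
  m_4 = 11*1 - 3 = 8, d_4 = (108 - 8^2)/11 = 44/11 = 4, a_4 = floor((10 + 8)/4) = 4.
  m_5 = 4*4 - 8 = 8, d_5 = (108 - 8^2)/4 = 44/4 = 11, a_5 = floor((10 + 8)/11) = 1.
  m_6 = 11*1 - 8 = 3, d_6 = (108 - 3^2)/11 = 99/11 = 9, a_6 = floor((10 + 3)/9) = 1.
  m_7 = 9*1 - 3 = 6, d_7 = (108 - 6^2)/9 = 72/9 = 8, a_7 = floor((10 + 6)/8) = 2.
  m_8 = 8*2 - 6 = 10, d_8 = (108 - 10^2)/8 = 8/8 = 1, a_8 = floor((10 + 10)/1) = 20.
  m_9 = 1*20 - 10 = 10, d_9 = (108 - 10^2)/1 = 8/1 = 8: (m_9, d_9) = (m_1, d_1) = (10, 8), so from here the quotients repeat a_1, ..., a_8; the period length is 8.
Hence the expansion of sqrt(108) is a_0 = 10 followed by the repeating block 2, 1, 1, 4, 1, 1, 2, 20 (period 8).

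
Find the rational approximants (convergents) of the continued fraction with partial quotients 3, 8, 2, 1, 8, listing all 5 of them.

3/1, 25/8, 53/17, 78/25, 677/217

Using the convergent recurrence p_i = a_i*p_{i-1} + p_{i-2}, q_i = a_i*q_{i-1} + q_{i-2} with p_{-2}=0, p_{-1}=1, q_{-2}=1, q_{-1}=0:
  i=0: a_0=3, p_0 = 3*1 + 0 = 3, q_0 = 3*0 + 1 = 1.
  i=1: a_1=8, p_1 = 8*3 + 1 = 25, q_1 = 8*1 + 0 = 8.
  i=2: a_2=2, p_2 = 2*25 + 3 = 53, q_2 = 2*8 + 1 = 17.
  i=3: a_3=1, p_3 = 1*53 + 25 = 78, q_3 = 1*17 + 8 = 25.
  i=4: a_4=8, p_4 = 8*78 + 53 = 677, q_4 = 8*25 + 17 = 217.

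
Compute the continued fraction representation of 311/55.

Run the Euclidean algorithm on 311 and 55; the successive quotients are the partial quotients a_0, a_1, ... (each step inverts the fractional part left over by the previous one):
  311 = 5*55 + 36, so a_0 = 5.
  55 = 1*36 + 19, so a_1 = 1.
  36 = 1*19 + 17, so a_2 = 1.
  19 = 1*17 + 2, so a_3 = 1.
  17 = 8*2 + 1, so a_4 = 8.
  2 = 2*1 + 0, so a_5 = 2.
The remainder reaches 0 after 6 divisions, so the expansion has 6 partial quotients, read off in order.

[5; 1, 1, 1, 8, 2]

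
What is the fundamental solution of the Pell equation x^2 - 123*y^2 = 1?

(x, y) = (122, 11)

First expand sqrt(123) as a continued fraction. With x_i = (sqrt(123) + m_i)/d_i and (m_0, d_0) = (0, 1): a_0 = floor(sqrt(123)) = 11, since 11^2 = 121 <= 123 < 144 = 12^2.
Iterate m_{i+1} = d_i*a_i - m_i, d_{i+1} = (123 - m_{i+1}^2)/d_i, a_{i+1} = floor((a_0 + m_{i+1})/d_{i+1}):
  m_1 = 1*11 - 0 = 11, d_1 = (123 - 11^2)/1 = 2/1 = 2, a_1 = floor((11 + 11)/2) = 11.
  m_2 = 2*11 - 11 = 11, d_2 = (123 - 11^2)/2 = 2/2 = 1, a_2 = floor((11 + 11)/1) = 22.
  m_3 = 1*22 - 11 = 11, d_3 = (123 - 11^2)/1 = 2/1 = 2: (m_3, d_3) = (m_1, d_1) = (11, 2), so from here the quotients repeat a_1, a_2; the period length is 2.
So sqrt(123) = [11; (11, 22)] with period length k = 2.
k is even, so the fundamental solution of x^2 - 123y^2 = 1 is (p_{k-1}, q_{k-1}) = (p_1, q_1); compute convergents through index 1.
Convergents (p_i = a_i*p_{i-1} + p_{i-2}, q_i = a_i*q_{i-1} + q_{i-2} with p_{-2}=0, p_{-1}=1, q_{-2}=1, q_{-1}=0):
  i=0: a_0=11, p_0 = 11*1 + 0 = 11, q_0 = 11*0 + 1 = 1.
  i=1: a_1=11, p_1 = 11*11 + 1 = 122, q_1 = 11*1 + 0 = 11.
Check: 122^2 - 123*11^2 = 14884 - 14883 = 1, so (x, y) = (122, 11) solves the equation, and by the theorem it is the least positive solution.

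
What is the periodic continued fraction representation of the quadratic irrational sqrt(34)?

Write x_i = (sqrt(34) + m_i)/d_i with (m_0, d_0) = (0, 1). a_0 = floor(sqrt(34)) = 5, since 5^2 = 25 <= 34 < 36 = 6^2.
Iterate m_{i+1} = d_i*a_i - m_i, d_{i+1} = (34 - m_{i+1}^2)/d_i, a_{i+1} = floor((a_0 + m_{i+1})/d_{i+1}):
  m_1 = 1*5 - 0 = 5, d_1 = (34 - 5^2)/1 = 9/1 = 9, a_1 = floor((5 + 5)/9) = 1.
  m_2 = 9*1 - 5 = 4, d_2 = (34 - 4^2)/9 = 18/9 = 2, a_2 = floor((5 + 4)/2) = 4.
  m_3 = 2*4 - 4 = 4, d_3 = (34 - 4^2)/2 = 18/2 = 9, a_3 = floor((5 + 4)/9) = 1.
  m_4 = 9*1 - 4 = 5, d_4 = (34 - 5^2)/9 = 9/9 = 1, a_4 = floor((5 + 5)/1) = 10.
  m_5 = 1*10 - 5 = 5, d_5 = (34 - 5^2)/1 = 9/1 = 9: (m_5, d_5) = (m_1, d_1) = (5, 9), so from here the quotients repeat a_1, ..., a_4; the period length is 4.
Hence the expansion of sqrt(34) is a_0 = 5 followed by the repeating block 1, 4, 1, 10 (period 4).

[5; (1, 4, 1, 10)]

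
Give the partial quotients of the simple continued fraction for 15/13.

[1; 6, 2]

Run the Euclidean algorithm on 15 and 13; the successive quotients are the partial quotients a_0, a_1, ... (each step inverts the fractional part left over by the previous one):
  15 = 1*13 + 2, so a_0 = 1.
  13 = 6*2 + 1, so a_1 = 6.
  2 = 2*1 + 0, so a_2 = 2.
The remainder reaches 0 after 3 divisions, so the expansion has 3 partial quotients, read off in order.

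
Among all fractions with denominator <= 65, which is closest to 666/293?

25/11

Expand x = 666/293 as a continued fraction with the Euclidean algorithm:
  666 = 2*293 + 80, so a_0 = 2.
  293 = 3*80 + 53, so a_1 = 3.
  80 = 1*53 + 27, so a_2 = 1.
  53 = 1*27 + 26, so a_3 = 1.
  27 = 1*26 + 1, so a_4 = 1.
  26 = 26*1 + 0, so a_5 = 26.
so x = [2; 3, 1, 1, 1, 26].
Convergents (p_i = a_i*p_{i-1} + p_{i-2}, q_i = a_i*q_{i-1} + q_{i-2} with p_{-2}=0, p_{-1}=1, q_{-2}=1, q_{-1}=0), until the denominator exceeds 65:
  i=0: a_0=2, p_0 = 2*1 + 0 = 2, q_0 = 2*0 + 1 = 1.
  i=1: a_1=3, p_1 = 3*2 + 1 = 7, q_1 = 3*1 + 0 = 3.
  i=2: a_2=1, p_2 = 1*7 + 2 = 9, q_2 = 1*3 + 1 = 4.
  i=3: a_3=1, p_3 = 1*9 + 7 = 16, q_3 = 1*4 + 3 = 7.
  i=4: a_4=1, p_4 = 1*16 + 9 = 25, q_4 = 1*7 + 4 = 11.
  i=5: a_5=26, p_5 = 26*25 + 16 = 666, q_5 = 26*11 + 7 = 293.
q_5 = 293 > 65, so the last convergent with denominator <= 65 is p_4/q_4 = 25/11.
The closest fraction with denominator <= 65 is either p_4/q_4 or the intermediate fraction (k*p_4 + p_3)/(k*q_4 + q_3) with the largest k >= 1 whose denominator stays <= 65; these approach x as k grows, and every other convergent or intermediate fraction in range is farther away.
Largest k: floor((65 - q_3)/q_4) = floor((65 - 7)/11) = 5.
That gives (5*25 + 16)/(5*11 + 7) = 141/62.
Compare the errors: |x - 25/11| = |666*11 - 25*293|/(293*11) = 1/3223, and |x - 141/62| = |666*62 - 141*293|/(293*62) = 21/18166.
Cross-multiplying, 1*18166 = 18166 < 67683 = 21*3223, so 1/3223 is smaller: the convergent 25/11 is closer to x than 141/62.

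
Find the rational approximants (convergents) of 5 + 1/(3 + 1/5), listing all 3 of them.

5/1, 16/3, 85/16

Using the convergent recurrence p_i = a_i*p_{i-1} + p_{i-2}, q_i = a_i*q_{i-1} + q_{i-2} with p_{-2}=0, p_{-1}=1, q_{-2}=1, q_{-1}=0:
  i=0: a_0=5, p_0 = 5*1 + 0 = 5, q_0 = 5*0 + 1 = 1.
  i=1: a_1=3, p_1 = 3*5 + 1 = 16, q_1 = 3*1 + 0 = 3.
  i=2: a_2=5, p_2 = 5*16 + 5 = 85, q_2 = 5*3 + 1 = 16.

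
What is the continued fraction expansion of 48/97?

[0; 2, 48]

Run the Euclidean algorithm on 48 and 97; the successive quotients are the partial quotients a_0, a_1, ... (each step inverts the fractional part left over by the previous one):
  48 = 0*97 + 48, so a_0 = 0.
  97 = 2*48 + 1, so a_1 = 2.
  48 = 48*1 + 0, so a_2 = 48.
The remainder reaches 0 after 3 divisions, so the expansion has 3 partial quotients, read off in order.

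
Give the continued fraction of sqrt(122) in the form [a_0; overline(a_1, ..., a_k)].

[11; overline(22)]

Write x_i = (sqrt(122) + m_i)/d_i with (m_0, d_0) = (0, 1). a_0 = floor(sqrt(122)) = 11, since 11^2 = 121 <= 122 < 144 = 12^2.
Iterate m_{i+1} = d_i*a_i - m_i, d_{i+1} = (122 - m_{i+1}^2)/d_i, a_{i+1} = floor((a_0 + m_{i+1})/d_{i+1}):
  m_1 = 1*11 - 0 = 11, d_1 = (122 - 11^2)/1 = 1/1 = 1, a_1 = floor((11 + 11)/1) = 22.
  m_2 = 1*22 - 11 = 11, d_2 = (122 - 11^2)/1 = 1/1 = 1: (m_2, d_2) = (m_1, d_1) = (11, 1), so from here the quotient a_1 repeats; the period length is 1.
Hence the expansion of sqrt(122) is a_0 = 11 followed by the repeating block 22 (period 1).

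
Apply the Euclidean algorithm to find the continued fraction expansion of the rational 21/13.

[1; 1, 1, 1, 1, 2]

Run the Euclidean algorithm on 21 and 13; the successive quotients are the partial quotients a_0, a_1, ... (each step inverts the fractional part left over by the previous one):
  21 = 1*13 + 8, so a_0 = 1.
  13 = 1*8 + 5, so a_1 = 1.
  8 = 1*5 + 3, so a_2 = 1.
  5 = 1*3 + 2, so a_3 = 1.
  3 = 1*2 + 1, so a_4 = 1.
  2 = 2*1 + 0, so a_5 = 2.
The remainder reaches 0 after 6 divisions, so the expansion has 6 partial quotients, read off in order.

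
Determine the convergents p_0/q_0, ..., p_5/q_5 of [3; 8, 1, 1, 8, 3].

Using the convergent recurrence p_i = a_i*p_{i-1} + p_{i-2}, q_i = a_i*q_{i-1} + q_{i-2} with p_{-2}=0, p_{-1}=1, q_{-2}=1, q_{-1}=0:
  i=0: a_0=3, p_0 = 3*1 + 0 = 3, q_0 = 3*0 + 1 = 1.
  i=1: a_1=8, p_1 = 8*3 + 1 = 25, q_1 = 8*1 + 0 = 8.
  i=2: a_2=1, p_2 = 1*25 + 3 = 28, q_2 = 1*8 + 1 = 9.
  i=3: a_3=1, p_3 = 1*28 + 25 = 53, q_3 = 1*9 + 8 = 17.
  i=4: a_4=8, p_4 = 8*53 + 28 = 452, q_4 = 8*17 + 9 = 145.
  i=5: a_5=3, p_5 = 3*452 + 53 = 1409, q_5 = 3*145 + 17 = 452.

3/1, 25/8, 28/9, 53/17, 452/145, 1409/452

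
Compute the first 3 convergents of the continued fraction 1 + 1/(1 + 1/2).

Using the convergent recurrence p_i = a_i*p_{i-1} + p_{i-2}, q_i = a_i*q_{i-1} + q_{i-2} with p_{-2}=0, p_{-1}=1, q_{-2}=1, q_{-1}=0:
  i=0: a_0=1, p_0 = 1*1 + 0 = 1, q_0 = 1*0 + 1 = 1.
  i=1: a_1=1, p_1 = 1*1 + 1 = 2, q_1 = 1*1 + 0 = 1.
  i=2: a_2=2, p_2 = 2*2 + 1 = 5, q_2 = 2*1 + 1 = 3.

1/1, 2/1, 5/3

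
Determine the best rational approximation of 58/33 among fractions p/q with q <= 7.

Expand x = 58/33 as a continued fraction with the Euclidean algorithm:
  58 = 1*33 + 25, so a_0 = 1.
  33 = 1*25 + 8, so a_1 = 1.
  25 = 3*8 + 1, so a_2 = 3.
  8 = 8*1 + 0, so a_3 = 8.
so x = [1; 1, 3, 8].
Convergents (p_i = a_i*p_{i-1} + p_{i-2}, q_i = a_i*q_{i-1} + q_{i-2} with p_{-2}=0, p_{-1}=1, q_{-2}=1, q_{-1}=0), until the denominator exceeds 7:
  i=0: a_0=1, p_0 = 1*1 + 0 = 1, q_0 = 1*0 + 1 = 1.
  i=1: a_1=1, p_1 = 1*1 + 1 = 2, q_1 = 1*1 + 0 = 1.
  i=2: a_2=3, p_2 = 3*2 + 1 = 7, q_2 = 3*1 + 1 = 4.
  i=3: a_3=8, p_3 = 8*7 + 2 = 58, q_3 = 8*4 + 1 = 33.
q_3 = 33 > 7, so the last convergent with denominator <= 7 is p_2/q_2 = 7/4.
The closest fraction with denominator <= 7 is either p_2/q_2 or the intermediate fraction (k*p_2 + p_1)/(k*q_2 + q_1) with the largest k >= 1 whose denominator stays <= 7; these approach x as k grows, and every other convergent or intermediate fraction in range is farther away.
Largest k: floor((7 - q_1)/q_2) = floor((7 - 1)/4) = 1.
That gives (1*7 + 2)/(1*4 + 1) = 9/5.
Compare the errors: |x - 7/4| = |58*4 - 7*33|/(33*4) = 1/132, and |x - 9/5| = |58*5 - 9*33|/(33*5) = 7/165.
Cross-multiplying, 1*165 = 165 < 924 = 7*132, so 1/132 is smaller: the convergent 7/4 is closer to x than 9/5.

7/4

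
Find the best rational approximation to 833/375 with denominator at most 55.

20/9

Expand x = 833/375 as a continued fraction with the Euclidean algorithm:
  833 = 2*375 + 83, so a_0 = 2.
  375 = 4*83 + 43, so a_1 = 4.
  83 = 1*43 + 40, so a_2 = 1.
  43 = 1*40 + 3, so a_3 = 1.
  40 = 13*3 + 1, so a_4 = 13.
  3 = 3*1 + 0, so a_5 = 3.
so x = [2; 4, 1, 1, 13, 3].
Convergents (p_i = a_i*p_{i-1} + p_{i-2}, q_i = a_i*q_{i-1} + q_{i-2} with p_{-2}=0, p_{-1}=1, q_{-2}=1, q_{-1}=0), until the denominator exceeds 55:
  i=0: a_0=2, p_0 = 2*1 + 0 = 2, q_0 = 2*0 + 1 = 1.
  i=1: a_1=4, p_1 = 4*2 + 1 = 9, q_1 = 4*1 + 0 = 4.
  i=2: a_2=1, p_2 = 1*9 + 2 = 11, q_2 = 1*4 + 1 = 5.
  i=3: a_3=1, p_3 = 1*11 + 9 = 20, q_3 = 1*5 + 4 = 9.
  i=4: a_4=13, p_4 = 13*20 + 11 = 271, q_4 = 13*9 + 5 = 122.
q_4 = 122 > 55, so the last convergent with denominator <= 55 is p_3/q_3 = 20/9.
The closest fraction with denominator <= 55 is either p_3/q_3 or the intermediate fraction (k*p_3 + p_2)/(k*q_3 + q_2) with the largest k >= 1 whose denominator stays <= 55; these approach x as k grows, and every other convergent or intermediate fraction in range is farther away.
Largest k: floor((55 - q_2)/q_3) = floor((55 - 5)/9) = 5.
That gives (5*20 + 11)/(5*9 + 5) = 111/50.
Compare the errors: |x - 20/9| = |833*9 - 20*375|/(375*9) = 3/3375, and |x - 111/50| = |833*50 - 111*375|/(375*50) = 25/18750.
Cross-multiplying, 3*18750 = 56250 < 84375 = 25*3375, so 3/3375 is smaller: the convergent 20/9 is closer to x than 111/50.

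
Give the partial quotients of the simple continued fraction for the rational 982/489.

[2; 122, 4]

Run the Euclidean algorithm on 982 and 489; the successive quotients are the partial quotients a_0, a_1, ... (each step inverts the fractional part left over by the previous one):
  982 = 2*489 + 4, so a_0 = 2.
  489 = 122*4 + 1, so a_1 = 122.
  4 = 4*1 + 0, so a_2 = 4.
The remainder reaches 0 after 3 divisions, so the expansion has 3 partial quotients, read off in order.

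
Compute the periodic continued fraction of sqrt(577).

[24; (48)]

Write x_i = (sqrt(577) + m_i)/d_i with (m_0, d_0) = (0, 1). a_0 = floor(sqrt(577)) = 24, since 24^2 = 576 <= 577 < 625 = 25^2.
Iterate m_{i+1} = d_i*a_i - m_i, d_{i+1} = (577 - m_{i+1}^2)/d_i, a_{i+1} = floor((a_0 + m_{i+1})/d_{i+1}):
  m_1 = 1*24 - 0 = 24, d_1 = (577 - 24^2)/1 = 1/1 = 1, a_1 = floor((24 + 24)/1) = 48.
  m_2 = 1*48 - 24 = 24, d_2 = (577 - 24^2)/1 = 1/1 = 1: (m_2, d_2) = (m_1, d_1) = (24, 1), so from here the quotient a_1 repeats; the period length is 1.
Hence the expansion of sqrt(577) is a_0 = 24 followed by the repeating block 48 (period 1).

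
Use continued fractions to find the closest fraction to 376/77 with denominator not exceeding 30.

Expand x = 376/77 as a continued fraction with the Euclidean algorithm:
  376 = 4*77 + 68, so a_0 = 4.
  77 = 1*68 + 9, so a_1 = 1.
  68 = 7*9 + 5, so a_2 = 7.
  9 = 1*5 + 4, so a_3 = 1.
  5 = 1*4 + 1, so a_4 = 1.
  4 = 4*1 + 0, so a_5 = 4.
so x = [4; 1, 7, 1, 1, 4].
Convergents (p_i = a_i*p_{i-1} + p_{i-2}, q_i = a_i*q_{i-1} + q_{i-2} with p_{-2}=0, p_{-1}=1, q_{-2}=1, q_{-1}=0), until the denominator exceeds 30:
  i=0: a_0=4, p_0 = 4*1 + 0 = 4, q_0 = 4*0 + 1 = 1.
  i=1: a_1=1, p_1 = 1*4 + 1 = 5, q_1 = 1*1 + 0 = 1.
  i=2: a_2=7, p_2 = 7*5 + 4 = 39, q_2 = 7*1 + 1 = 8.
  i=3: a_3=1, p_3 = 1*39 + 5 = 44, q_3 = 1*8 + 1 = 9.
  i=4: a_4=1, p_4 = 1*44 + 39 = 83, q_4 = 1*9 + 8 = 17.
  i=5: a_5=4, p_5 = 4*83 + 44 = 376, q_5 = 4*17 + 9 = 77.
q_5 = 77 > 30, so the last convergent with denominator <= 30 is p_4/q_4 = 83/17.
The closest fraction with denominator <= 30 is either p_4/q_4 or the intermediate fraction (k*p_4 + p_3)/(k*q_4 + q_3) with the largest k >= 1 whose denominator stays <= 30; these approach x as k grows, and every other convergent or intermediate fraction in range is farther away.
Largest k: floor((30 - q_3)/q_4) = floor((30 - 9)/17) = 1.
That gives (1*83 + 44)/(1*17 + 9) = 127/26.
Compare the errors: |x - 83/17| = |376*17 - 83*77|/(77*17) = 1/1309, and |x - 127/26| = |376*26 - 127*77|/(77*26) = 3/2002.
Cross-multiplying, 1*2002 = 2002 < 3927 = 3*1309, so 1/1309 is smaller: the convergent 83/17 is closer to x than 127/26.

83/17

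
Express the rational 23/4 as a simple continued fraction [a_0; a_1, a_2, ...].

Run the Euclidean algorithm on 23 and 4; the successive quotients are the partial quotients a_0, a_1, ... (each step inverts the fractional part left over by the previous one):
  23 = 5*4 + 3, so a_0 = 5.
  4 = 1*3 + 1, so a_1 = 1.
  3 = 3*1 + 0, so a_2 = 3.
The remainder reaches 0 after 3 divisions, so the expansion has 3 partial quotients, read off in order.

[5; 1, 3]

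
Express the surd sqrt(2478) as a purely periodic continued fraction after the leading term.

Write x_i = (sqrt(2478) + m_i)/d_i with (m_0, d_0) = (0, 1). a_0 = floor(sqrt(2478)) = 49, since 49^2 = 2401 <= 2478 < 2500 = 50^2.
Iterate m_{i+1} = d_i*a_i - m_i, d_{i+1} = (2478 - m_{i+1}^2)/d_i, a_{i+1} = floor((a_0 + m_{i+1})/d_{i+1}):
  m_1 = 1*49 - 0 = 49, d_1 = (2478 - 49^2)/1 = 77/1 = 77, a_1 = floor((49 + 49)/77) = 1.
  m_2 = 77*1 - 49 = 28, d_2 = (2478 - 28^2)/77 = 1694/77 = 22, a_2 = floor((49 + 28)/22) = 3.
  m_3 = 22*3 - 28 = 38, d_3 = (2478 - 38^2)/22 = 1034/22 = 47, a_3 = floor((49 + 38)/47) = 1.
  m_4 = 47*1 - 38 = 9, d_4 = (2478 - 9^2)/47 = 2397/47 = 51, a_4 = floor((49 + 9)/51) = 1.
  m_5 = 51*1 - 9 = 42, d_5 = (2478 - 42^2)/51 = 714/51 = 14, a_5 = floor((49 + 42)/14) = 6.
  m_6 = 14*6 - 42 = 42, d_6 = (2478 - 42^2)/14 = 714/14 = 51, a_6 = floor((49 + 42)/51) = 1.
  m_7 = 51*1 - 42 = 9, d_7 = (2478 - 9^2)/51 = 2397/51 = 47, a_7 = floor((49 + 9)/47) = 1.
  m_8 = 47*1 - 9 = 38, d_8 = (2478 - 38^2)/47 = 1034/47 = 22, a_8 = floor((49 + 38)/22) = 3.
  m_9 = 22*3 - 38 = 28, d_9 = (2478 - 28^2)/22 = 1694/22 = 77, a_9 = floor((49 + 28)/77) = 1.
  m_10 = 77*1 - 28 = 49, d_10 = (2478 - 49^2)/77 = 77/77 = 1, a_10 = floor((49 + 49)/1) = 98.
  m_11 = 1*98 - 49 = 49, d_11 = (2478 - 49^2)/1 = 77/1 = 77: (m_11, d_11) = (m_1, d_1) = (49, 77), so from here the quotients repeat a_1, ..., a_10; the period length is 10.
Hence the expansion of sqrt(2478) is a_0 = 49 followed by the repeating block 1, 3, 1, 1, 6, 1, 1, 3, 1, 98 (period 10).

[49; (1, 3, 1, 1, 6, 1, 1, 3, 1, 98)]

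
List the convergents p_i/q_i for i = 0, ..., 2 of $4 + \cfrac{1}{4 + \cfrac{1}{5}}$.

4/1, 17/4, 89/21

Using the convergent recurrence p_i = a_i*p_{i-1} + p_{i-2}, q_i = a_i*q_{i-1} + q_{i-2} with p_{-2}=0, p_{-1}=1, q_{-2}=1, q_{-1}=0:
  i=0: a_0=4, p_0 = 4*1 + 0 = 4, q_0 = 4*0 + 1 = 1.
  i=1: a_1=4, p_1 = 4*4 + 1 = 17, q_1 = 4*1 + 0 = 4.
  i=2: a_2=5, p_2 = 5*17 + 4 = 89, q_2 = 5*4 + 1 = 21.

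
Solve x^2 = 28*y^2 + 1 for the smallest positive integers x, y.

(x, y) = (127, 24)

First expand sqrt(28) as a continued fraction. With x_i = (sqrt(28) + m_i)/d_i and (m_0, d_0) = (0, 1): a_0 = floor(sqrt(28)) = 5, since 5^2 = 25 <= 28 < 36 = 6^2.
Iterate m_{i+1} = d_i*a_i - m_i, d_{i+1} = (28 - m_{i+1}^2)/d_i, a_{i+1} = floor((a_0 + m_{i+1})/d_{i+1}):
  m_1 = 1*5 - 0 = 5, d_1 = (28 - 5^2)/1 = 3/1 = 3, a_1 = floor((5 + 5)/3) = 3.
  m_2 = 3*3 - 5 = 4, d_2 = (28 - 4^2)/3 = 12/3 = 4, a_2 = floor((5 + 4)/4) = 2.
  m_3 = 4*2 - 4 = 4, d_3 = (28 - 4^2)/4 = 12/4 = 3, a_3 = floor((5 + 4)/3) = 3.
  m_4 = 3*3 - 4 = 5, d_4 = (28 - 5^2)/3 = 3/3 = 1, a_4 = floor((5 + 5)/1) = 10.
  m_5 = 1*10 - 5 = 5, d_5 = (28 - 5^2)/1 = 3/1 = 3: (m_5, d_5) = (m_1, d_1) = (5, 3), so from here the quotients repeat a_1, ..., a_4; the period length is 4.
So sqrt(28) = [5; (3, 2, 3, 10)] with period length k = 4.
k is even, so the fundamental solution of x^2 - 28y^2 = 1 is (p_{k-1}, q_{k-1}) = (p_3, q_3); compute convergents through index 3.
Convergents (p_i = a_i*p_{i-1} + p_{i-2}, q_i = a_i*q_{i-1} + q_{i-2} with p_{-2}=0, p_{-1}=1, q_{-2}=1, q_{-1}=0):
  i=0: a_0=5, p_0 = 5*1 + 0 = 5, q_0 = 5*0 + 1 = 1.
  i=1: a_1=3, p_1 = 3*5 + 1 = 16, q_1 = 3*1 + 0 = 3.
  i=2: a_2=2, p_2 = 2*16 + 5 = 37, q_2 = 2*3 + 1 = 7.
  i=3: a_3=3, p_3 = 3*37 + 16 = 127, q_3 = 3*7 + 3 = 24.
Check: 127^2 - 28*24^2 = 16129 - 16128 = 1, so (x, y) = (127, 24) solves the equation, and by the theorem it is the least positive solution.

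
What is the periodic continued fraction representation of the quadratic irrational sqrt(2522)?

[50; (4, 1, 1, 4, 100)]

Write x_i = (sqrt(2522) + m_i)/d_i with (m_0, d_0) = (0, 1). a_0 = floor(sqrt(2522)) = 50, since 50^2 = 2500 <= 2522 < 2601 = 51^2.
Iterate m_{i+1} = d_i*a_i - m_i, d_{i+1} = (2522 - m_{i+1}^2)/d_i, a_{i+1} = floor((a_0 + m_{i+1})/d_{i+1}):
  m_1 = 1*50 - 0 = 50, d_1 = (2522 - 50^2)/1 = 22/1 = 22, a_1 = floor((50 + 50)/22) = 4.
  m_2 = 22*4 - 50 = 38, d_2 = (2522 - 38^2)/22 = 1078/22 = 49, a_2 = floor((50 + 38)/49) = 1.
  m_3 = 49*1 - 38 = 11, d_3 = (2522 - 11^2)/49 = 2401/49 = 49, a_3 = floor((50 + 11)/49) = 1.
  m_4 = 49*1 - 11 = 38, d_4 = (2522 - 38^2)/49 = 1078/49 = 22, a_4 = floor((50 + 38)/22) = 4.
  m_5 = 22*4 - 38 = 50, d_5 = (2522 - 50^2)/22 = 22/22 = 1, a_5 = floor((50 + 50)/1) = 100.
  m_6 = 1*100 - 50 = 50, d_6 = (2522 - 50^2)/1 = 22/1 = 22: (m_6, d_6) = (m_1, d_1) = (50, 22), so from here the quotients repeat a_1, ..., a_5; the period length is 5.
Hence the expansion of sqrt(2522) is a_0 = 50 followed by the repeating block 4, 1, 1, 4, 100 (period 5).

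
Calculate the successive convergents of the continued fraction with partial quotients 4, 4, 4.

4/1, 17/4, 72/17

Using the convergent recurrence p_i = a_i*p_{i-1} + p_{i-2}, q_i = a_i*q_{i-1} + q_{i-2} with p_{-2}=0, p_{-1}=1, q_{-2}=1, q_{-1}=0:
  i=0: a_0=4, p_0 = 4*1 + 0 = 4, q_0 = 4*0 + 1 = 1.
  i=1: a_1=4, p_1 = 4*4 + 1 = 17, q_1 = 4*1 + 0 = 4.
  i=2: a_2=4, p_2 = 4*17 + 4 = 72, q_2 = 4*4 + 1 = 17.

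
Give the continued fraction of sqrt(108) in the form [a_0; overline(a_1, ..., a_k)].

Write x_i = (sqrt(108) + m_i)/d_i with (m_0, d_0) = (0, 1). a_0 = floor(sqrt(108)) = 10, since 10^2 = 100 <= 108 < 121 = 11^2.
Iterate m_{i+1} = d_i*a_i - m_i, d_{i+1} = (108 - m_{i+1}^2)/d_i, a_{i+1} = floor((a_0 + m_{i+1})/d_{i+1}):
  m_1 = 1*10 - 0 = 10, d_1 = (108 - 10^2)/1 = 8/1 = 8, a_1 = floor((10 + 10)/8) = 2.
  m_2 = 8*2 - 10 = 6, d_2 = (108 - 6^2)/8 = 72/8 = 9, a_2 = floor((10 + 6)/9) = 1.
  m_3 = 9*1 - 6 = 3, d_3 = (108 - 3^2)/9 = 99/9 = 11, a_3 = floor((10 + 3)/11) = 1.
  m_4 = 11*1 - 3 = 8, d_4 = (108 - 8^2)/11 = 44/11 = 4, a_4 = floor((10 + 8)/4) = 4.
  m_5 = 4*4 - 8 = 8, d_5 = (108 - 8^2)/4 = 44/4 = 11, a_5 = floor((10 + 8)/11) = 1.
  m_6 = 11*1 - 8 = 3, d_6 = (108 - 3^2)/11 = 99/11 = 9, a_6 = floor((10 + 3)/9) = 1.
  m_7 = 9*1 - 3 = 6, d_7 = (108 - 6^2)/9 = 72/9 = 8, a_7 = floor((10 + 6)/8) = 2.
  m_8 = 8*2 - 6 = 10, d_8 = (108 - 10^2)/8 = 8/8 = 1, a_8 = floor((10 + 10)/1) = 20.
  m_9 = 1*20 - 10 = 10, d_9 = (108 - 10^2)/1 = 8/1 = 8: (m_9, d_9) = (m_1, d_1) = (10, 8), so from here the quotients repeat a_1, ..., a_8; the period length is 8.
Hence the expansion of sqrt(108) is a_0 = 10 followed by the repeating block 2, 1, 1, 4, 1, 1, 2, 20 (period 8).

[10; overline(2, 1, 1, 4, 1, 1, 2, 20)]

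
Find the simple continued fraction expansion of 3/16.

[0; 5, 3]

Run the Euclidean algorithm on 3 and 16; the successive quotients are the partial quotients a_0, a_1, ... (each step inverts the fractional part left over by the previous one):
  3 = 0*16 + 3, so a_0 = 0.
  16 = 5*3 + 1, so a_1 = 5.
  3 = 3*1 + 0, so a_2 = 3.
The remainder reaches 0 after 3 divisions, so the expansion has 3 partial quotients, read off in order.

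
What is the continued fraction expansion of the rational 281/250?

[1; 8, 15, 2]

Run the Euclidean algorithm on 281 and 250; the successive quotients are the partial quotients a_0, a_1, ... (each step inverts the fractional part left over by the previous one):
  281 = 1*250 + 31, so a_0 = 1.
  250 = 8*31 + 2, so a_1 = 8.
  31 = 15*2 + 1, so a_2 = 15.
  2 = 2*1 + 0, so a_3 = 2.
The remainder reaches 0 after 4 divisions, so the expansion has 4 partial quotients, read off in order.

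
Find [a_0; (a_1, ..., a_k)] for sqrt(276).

[16; (1, 1, 1, 1, 2, 2, 2, 1, 1, 1, 1, 32)]

Write x_i = (sqrt(276) + m_i)/d_i with (m_0, d_0) = (0, 1). a_0 = floor(sqrt(276)) = 16, since 16^2 = 256 <= 276 < 289 = 17^2.
Iterate m_{i+1} = d_i*a_i - m_i, d_{i+1} = (276 - m_{i+1}^2)/d_i, a_{i+1} = floor((a_0 + m_{i+1})/d_{i+1}):
  m_1 = 1*16 - 0 = 16, d_1 = (276 - 16^2)/1 = 20/1 = 20, a_1 = floor((16 + 16)/20) = 1.
  m_2 = 20*1 - 16 = 4, d_2 = (276 - 4^2)/20 = 260/20 = 13, a_2 = floor((16 + 4)/13) = 1.
  m_3 = 13*1 - 4 = 9, d_3 = (276 - 9^2)/13 = 195/13 = 15, a_3 = floor((16 + 9)/15) = 1.
  m_4 = 15*1 - 9 = 6, d_4 = (276 - 6^2)/15 = 240/15 = 16, a_4 = floor((16 + 6)/16) = 1.
  m_5 = 16*1 - 6 = 10, d_5 = (276 - 10^2)/16 = 176/16 = 11, a_5 = floor((16 + 10)/11) = 2.
  m_6 = 11*2 - 10 = 12, d_6 = (276 - 12^2)/11 = 132/11 = 12, a_6 = floor((16 + 12)/12) = 2.
  m_7 = 12*2 - 12 = 12, d_7 = (276 - 12^2)/12 = 132/12 = 11, a_7 = floor((16 + 12)/11) = 2.
  m_8 = 11*2 - 12 = 10, d_8 = (276 - 10^2)/11 = 176/11 = 16, a_8 = floor((16 + 10)/16) = 1.
  m_9 = 16*1 - 10 = 6, d_9 = (276 - 6^2)/16 = 240/16 = 15, a_9 = floor((16 + 6)/15) = 1.
  m_10 = 15*1 - 6 = 9, d_10 = (276 - 9^2)/15 = 195/15 = 13, a_10 = floor((16 + 9)/13) = 1.
  m_11 = 13*1 - 9 = 4, d_11 = (276 - 4^2)/13 = 260/13 = 20, a_11 = floor((16 + 4)/20) = 1.
  m_12 = 20*1 - 4 = 16, d_12 = (276 - 16^2)/20 = 20/20 = 1, a_12 = floor((16 + 16)/1) = 32.
  m_13 = 1*32 - 16 = 16, d_13 = (276 - 16^2)/1 = 20/1 = 20: (m_13, d_13) = (m_1, d_1) = (16, 20), so from here the quotients repeat a_1, ..., a_12; the period length is 12.
Hence the expansion of sqrt(276) is a_0 = 16 followed by the repeating block 1, 1, 1, 1, 2, 2, 2, 1, 1, 1, 1, 32 (period 12).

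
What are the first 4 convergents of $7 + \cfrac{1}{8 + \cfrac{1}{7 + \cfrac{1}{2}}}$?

Using the convergent recurrence p_i = a_i*p_{i-1} + p_{i-2}, q_i = a_i*q_{i-1} + q_{i-2} with p_{-2}=0, p_{-1}=1, q_{-2}=1, q_{-1}=0:
  i=0: a_0=7, p_0 = 7*1 + 0 = 7, q_0 = 7*0 + 1 = 1.
  i=1: a_1=8, p_1 = 8*7 + 1 = 57, q_1 = 8*1 + 0 = 8.
  i=2: a_2=7, p_2 = 7*57 + 7 = 406, q_2 = 7*8 + 1 = 57.
  i=3: a_3=2, p_3 = 2*406 + 57 = 869, q_3 = 2*57 + 8 = 122.

7/1, 57/8, 406/57, 869/122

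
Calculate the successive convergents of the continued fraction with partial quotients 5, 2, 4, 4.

5/1, 11/2, 49/9, 207/38

Using the convergent recurrence p_i = a_i*p_{i-1} + p_{i-2}, q_i = a_i*q_{i-1} + q_{i-2} with p_{-2}=0, p_{-1}=1, q_{-2}=1, q_{-1}=0:
  i=0: a_0=5, p_0 = 5*1 + 0 = 5, q_0 = 5*0 + 1 = 1.
  i=1: a_1=2, p_1 = 2*5 + 1 = 11, q_1 = 2*1 + 0 = 2.
  i=2: a_2=4, p_2 = 4*11 + 5 = 49, q_2 = 4*2 + 1 = 9.
  i=3: a_3=4, p_3 = 4*49 + 11 = 207, q_3 = 4*9 + 2 = 38.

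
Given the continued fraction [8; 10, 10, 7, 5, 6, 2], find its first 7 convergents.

Using the convergent recurrence p_i = a_i*p_{i-1} + p_{i-2}, q_i = a_i*q_{i-1} + q_{i-2} with p_{-2}=0, p_{-1}=1, q_{-2}=1, q_{-1}=0:
  i=0: a_0=8, p_0 = 8*1 + 0 = 8, q_0 = 8*0 + 1 = 1.
  i=1: a_1=10, p_1 = 10*8 + 1 = 81, q_1 = 10*1 + 0 = 10.
  i=2: a_2=10, p_2 = 10*81 + 8 = 818, q_2 = 10*10 + 1 = 101.
  i=3: a_3=7, p_3 = 7*818 + 81 = 5807, q_3 = 7*101 + 10 = 717.
  i=4: a_4=5, p_4 = 5*5807 + 818 = 29853, q_4 = 5*717 + 101 = 3686.
  i=5: a_5=6, p_5 = 6*29853 + 5807 = 184925, q_5 = 6*3686 + 717 = 22833.
  i=6: a_6=2, p_6 = 2*184925 + 29853 = 399703, q_6 = 2*22833 + 3686 = 49352.

8/1, 81/10, 818/101, 5807/717, 29853/3686, 184925/22833, 399703/49352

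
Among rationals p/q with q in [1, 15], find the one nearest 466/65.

43/6

Expand x = 466/65 as a continued fraction with the Euclidean algorithm:
  466 = 7*65 + 11, so a_0 = 7.
  65 = 5*11 + 10, so a_1 = 5.
  11 = 1*10 + 1, so a_2 = 1.
  10 = 10*1 + 0, so a_3 = 10.
so x = [7; 5, 1, 10].
Convergents (p_i = a_i*p_{i-1} + p_{i-2}, q_i = a_i*q_{i-1} + q_{i-2} with p_{-2}=0, p_{-1}=1, q_{-2}=1, q_{-1}=0), until the denominator exceeds 15:
  i=0: a_0=7, p_0 = 7*1 + 0 = 7, q_0 = 7*0 + 1 = 1.
  i=1: a_1=5, p_1 = 5*7 + 1 = 36, q_1 = 5*1 + 0 = 5.
  i=2: a_2=1, p_2 = 1*36 + 7 = 43, q_2 = 1*5 + 1 = 6.
  i=3: a_3=10, p_3 = 10*43 + 36 = 466, q_3 = 10*6 + 5 = 65.
q_3 = 65 > 15, so the last convergent with denominator <= 15 is p_2/q_2 = 43/6.
The closest fraction with denominator <= 15 is either p_2/q_2 or the intermediate fraction (k*p_2 + p_1)/(k*q_2 + q_1) with the largest k >= 1 whose denominator stays <= 15; these approach x as k grows, and every other convergent or intermediate fraction in range is farther away.
Largest k: floor((15 - q_1)/q_2) = floor((15 - 5)/6) = 1.
That gives (1*43 + 36)/(1*6 + 5) = 79/11.
Compare the errors: |x - 43/6| = |466*6 - 43*65|/(65*6) = 1/390, and |x - 79/11| = |466*11 - 79*65|/(65*11) = 9/715.
Cross-multiplying, 1*715 = 715 < 3510 = 9*390, so 1/390 is smaller: the convergent 43/6 is closer to x than 79/11.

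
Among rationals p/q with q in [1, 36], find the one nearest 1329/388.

Expand x = 1329/388 as a continued fraction with the Euclidean algorithm:
  1329 = 3*388 + 165, so a_0 = 3.
  388 = 2*165 + 58, so a_1 = 2.
  165 = 2*58 + 49, so a_2 = 2.
  58 = 1*49 + 9, so a_3 = 1.
  49 = 5*9 + 4, so a_4 = 5.
  9 = 2*4 + 1, so a_5 = 2.
  4 = 4*1 + 0, so a_6 = 4.
so x = [3; 2, 2, 1, 5, 2, 4].
Convergents (p_i = a_i*p_{i-1} + p_{i-2}, q_i = a_i*q_{i-1} + q_{i-2} with p_{-2}=0, p_{-1}=1, q_{-2}=1, q_{-1}=0), until the denominator exceeds 36:
  i=0: a_0=3, p_0 = 3*1 + 0 = 3, q_0 = 3*0 + 1 = 1.
  i=1: a_1=2, p_1 = 2*3 + 1 = 7, q_1 = 2*1 + 0 = 2.
  i=2: a_2=2, p_2 = 2*7 + 3 = 17, q_2 = 2*2 + 1 = 5.
  i=3: a_3=1, p_3 = 1*17 + 7 = 24, q_3 = 1*5 + 2 = 7.
  i=4: a_4=5, p_4 = 5*24 + 17 = 137, q_4 = 5*7 + 5 = 40.
q_4 = 40 > 36, so the last convergent with denominator <= 36 is p_3/q_3 = 24/7.
The closest fraction with denominator <= 36 is either p_3/q_3 or the intermediate fraction (k*p_3 + p_2)/(k*q_3 + q_2) with the largest k >= 1 whose denominator stays <= 36; these approach x as k grows, and every other convergent or intermediate fraction in range is farther away.
Largest k: floor((36 - q_2)/q_3) = floor((36 - 5)/7) = 4.
That gives (4*24 + 17)/(4*7 + 5) = 113/33.
Compare the errors: |x - 24/7| = |1329*7 - 24*388|/(388*7) = 9/2716, and |x - 113/33| = |1329*33 - 113*388|/(388*33) = 13/12804.
Cross-multiplying, 13*2716 = 35308 < 115236 = 9*12804, so 13/12804 is smaller: the intermediate fraction 113/33 is closer to x than 24/7.

113/33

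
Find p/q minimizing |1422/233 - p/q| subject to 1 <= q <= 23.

Expand x = 1422/233 as a continued fraction with the Euclidean algorithm:
  1422 = 6*233 + 24, so a_0 = 6.
  233 = 9*24 + 17, so a_1 = 9.
  24 = 1*17 + 7, so a_2 = 1.
  17 = 2*7 + 3, so a_3 = 2.
  7 = 2*3 + 1, so a_4 = 2.
  3 = 3*1 + 0, so a_5 = 3.
so x = [6; 9, 1, 2, 2, 3].
Convergents (p_i = a_i*p_{i-1} + p_{i-2}, q_i = a_i*q_{i-1} + q_{i-2} with p_{-2}=0, p_{-1}=1, q_{-2}=1, q_{-1}=0), until the denominator exceeds 23:
  i=0: a_0=6, p_0 = 6*1 + 0 = 6, q_0 = 6*0 + 1 = 1.
  i=1: a_1=9, p_1 = 9*6 + 1 = 55, q_1 = 9*1 + 0 = 9.
  i=2: a_2=1, p_2 = 1*55 + 6 = 61, q_2 = 1*9 + 1 = 10.
  i=3: a_3=2, p_3 = 2*61 + 55 = 177, q_3 = 2*10 + 9 = 29.
q_3 = 29 > 23, so the last convergent with denominator <= 23 is p_2/q_2 = 61/10.
The closest fraction with denominator <= 23 is either p_2/q_2 or the intermediate fraction (k*p_2 + p_1)/(k*q_2 + q_1) with the largest k >= 1 whose denominator stays <= 23; these approach x as k grows, and every other convergent or intermediate fraction in range is farther away.
Largest k: floor((23 - q_1)/q_2) = floor((23 - 9)/10) = 1.
That gives (1*61 + 55)/(1*10 + 9) = 116/19.
Compare the errors: |x - 61/10| = |1422*10 - 61*233|/(233*10) = 7/2330, and |x - 116/19| = |1422*19 - 116*233|/(233*19) = 10/4427.
Cross-multiplying, 10*2330 = 23300 < 30989 = 7*4427, so 10/4427 is smaller: the intermediate fraction 116/19 is closer to x than 61/10.

116/19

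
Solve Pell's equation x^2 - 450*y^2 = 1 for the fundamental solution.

First expand sqrt(450) as a continued fraction. With x_i = (sqrt(450) + m_i)/d_i and (m_0, d_0) = (0, 1): a_0 = floor(sqrt(450)) = 21, since 21^2 = 441 <= 450 < 484 = 22^2.
Iterate m_{i+1} = d_i*a_i - m_i, d_{i+1} = (450 - m_{i+1}^2)/d_i, a_{i+1} = floor((a_0 + m_{i+1})/d_{i+1}):
  m_1 = 1*21 - 0 = 21, d_1 = (450 - 21^2)/1 = 9/1 = 9, a_1 = floor((21 + 21)/9) = 4.
  m_2 = 9*4 - 21 = 15, d_2 = (450 - 15^2)/9 = 225/9 = 25, a_2 = floor((21 + 15)/25) = 1.
  m_3 = 25*1 - 15 = 10, d_3 = (450 - 10^2)/25 = 350/25 = 14, a_3 = floor((21 + 10)/14) = 2.
  m_4 = 14*2 - 10 = 18, d_4 = (450 - 18^2)/14 = 126/14 = 9, a_4 = floor((21 + 18)/9) = 4.
  m_5 = 9*4 - 18 = 18, d_5 = (450 - 18^2)/9 = 126/9 = 14, a_5 = floor((21 + 18)/14) = 2.
  m_6 = 14*2 - 18 = 10, d_6 = (450 - 10^2)/14 = 350/14 = 25, a_6 = floor((21 + 10)/25) = 1.
  m_7 = 25*1 - 10 = 15, d_7 = (450 - 15^2)/25 = 225/25 = 9, a_7 = floor((21 + 15)/9) = 4.
  m_8 = 9*4 - 15 = 21, d_8 = (450 - 21^2)/9 = 9/9 = 1, a_8 = floor((21 + 21)/1) = 42.
  m_9 = 1*42 - 21 = 21, d_9 = (450 - 21^2)/1 = 9/1 = 9: (m_9, d_9) = (m_1, d_1) = (21, 9), so from here the quotients repeat a_1, ..., a_8; the period length is 8.
So sqrt(450) = [21; (4, 1, 2, 4, 2, 1, 4, 42)] with period length k = 8.
k is even, so the fundamental solution of x^2 - 450y^2 = 1 is (p_{k-1}, q_{k-1}) = (p_7, q_7); compute convergents through index 7.
Convergents (p_i = a_i*p_{i-1} + p_{i-2}, q_i = a_i*q_{i-1} + q_{i-2} with p_{-2}=0, p_{-1}=1, q_{-2}=1, q_{-1}=0):
  i=0: a_0=21, p_0 = 21*1 + 0 = 21, q_0 = 21*0 + 1 = 1.
  i=1: a_1=4, p_1 = 4*21 + 1 = 85, q_1 = 4*1 + 0 = 4.
  i=2: a_2=1, p_2 = 1*85 + 21 = 106, q_2 = 1*4 + 1 = 5.
  i=3: a_3=2, p_3 = 2*106 + 85 = 297, q_3 = 2*5 + 4 = 14.
  i=4: a_4=4, p_4 = 4*297 + 106 = 1294, q_4 = 4*14 + 5 = 61.
  i=5: a_5=2, p_5 = 2*1294 + 297 = 2885, q_5 = 2*61 + 14 = 136.
  i=6: a_6=1, p_6 = 1*2885 + 1294 = 4179, q_6 = 1*136 + 61 = 197.
  i=7: a_7=4, p_7 = 4*4179 + 2885 = 19601, q_7 = 4*197 + 136 = 924.
Check: 19601^2 - 450*924^2 = 384199201 - 384199200 = 1, so (x, y) = (19601, 924) solves the equation, and by the theorem it is the least positive solution.

(x, y) = (19601, 924)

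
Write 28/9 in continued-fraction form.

Run the Euclidean algorithm on 28 and 9; the successive quotients are the partial quotients a_0, a_1, ... (each step inverts the fractional part left over by the previous one):
  28 = 3*9 + 1, so a_0 = 3.
  9 = 9*1 + 0, so a_1 = 9.
The remainder reaches 0 after 2 divisions, so the expansion has 2 partial quotients, read off in order.

[3; 9]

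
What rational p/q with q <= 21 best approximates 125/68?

Expand x = 125/68 as a continued fraction with the Euclidean algorithm:
  125 = 1*68 + 57, so a_0 = 1.
  68 = 1*57 + 11, so a_1 = 1.
  57 = 5*11 + 2, so a_2 = 5.
  11 = 5*2 + 1, so a_3 = 5.
  2 = 2*1 + 0, so a_4 = 2.
so x = [1; 1, 5, 5, 2].
Convergents (p_i = a_i*p_{i-1} + p_{i-2}, q_i = a_i*q_{i-1} + q_{i-2} with p_{-2}=0, p_{-1}=1, q_{-2}=1, q_{-1}=0), until the denominator exceeds 21:
  i=0: a_0=1, p_0 = 1*1 + 0 = 1, q_0 = 1*0 + 1 = 1.
  i=1: a_1=1, p_1 = 1*1 + 1 = 2, q_1 = 1*1 + 0 = 1.
  i=2: a_2=5, p_2 = 5*2 + 1 = 11, q_2 = 5*1 + 1 = 6.
  i=3: a_3=5, p_3 = 5*11 + 2 = 57, q_3 = 5*6 + 1 = 31.
q_3 = 31 > 21, so the last convergent with denominator <= 21 is p_2/q_2 = 11/6.
The closest fraction with denominator <= 21 is either p_2/q_2 or the intermediate fraction (k*p_2 + p_1)/(k*q_2 + q_1) with the largest k >= 1 whose denominator stays <= 21; these approach x as k grows, and every other convergent or intermediate fraction in range is farther away.
Largest k: floor((21 - q_1)/q_2) = floor((21 - 1)/6) = 3.
That gives (3*11 + 2)/(3*6 + 1) = 35/19.
Compare the errors: |x - 11/6| = |125*6 - 11*68|/(68*6) = 2/408, and |x - 35/19| = |125*19 - 35*68|/(68*19) = 5/1292.
Cross-multiplying, 5*408 = 2040 < 2584 = 2*1292, so 5/1292 is smaller: the intermediate fraction 35/19 is closer to x than 11/6.

35/19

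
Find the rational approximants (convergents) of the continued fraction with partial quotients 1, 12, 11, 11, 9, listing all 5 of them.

1/1, 13/12, 144/133, 1597/1475, 14517/13408

Using the convergent recurrence p_i = a_i*p_{i-1} + p_{i-2}, q_i = a_i*q_{i-1} + q_{i-2} with p_{-2}=0, p_{-1}=1, q_{-2}=1, q_{-1}=0:
  i=0: a_0=1, p_0 = 1*1 + 0 = 1, q_0 = 1*0 + 1 = 1.
  i=1: a_1=12, p_1 = 12*1 + 1 = 13, q_1 = 12*1 + 0 = 12.
  i=2: a_2=11, p_2 = 11*13 + 1 = 144, q_2 = 11*12 + 1 = 133.
  i=3: a_3=11, p_3 = 11*144 + 13 = 1597, q_3 = 11*133 + 12 = 1475.
  i=4: a_4=9, p_4 = 9*1597 + 144 = 14517, q_4 = 9*1475 + 133 = 13408.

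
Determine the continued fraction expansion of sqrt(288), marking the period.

[16; (1, 32)]

Write x_i = (sqrt(288) + m_i)/d_i with (m_0, d_0) = (0, 1). a_0 = floor(sqrt(288)) = 16, since 16^2 = 256 <= 288 < 289 = 17^2.
Iterate m_{i+1} = d_i*a_i - m_i, d_{i+1} = (288 - m_{i+1}^2)/d_i, a_{i+1} = floor((a_0 + m_{i+1})/d_{i+1}):
  m_1 = 1*16 - 0 = 16, d_1 = (288 - 16^2)/1 = 32/1 = 32, a_1 = floor((16 + 16)/32) = 1.
  m_2 = 32*1 - 16 = 16, d_2 = (288 - 16^2)/32 = 32/32 = 1, a_2 = floor((16 + 16)/1) = 32.
  m_3 = 1*32 - 16 = 16, d_3 = (288 - 16^2)/1 = 32/1 = 32: (m_3, d_3) = (m_1, d_1) = (16, 32), so from here the quotients repeat a_1, a_2; the period length is 2.
Hence the expansion of sqrt(288) is a_0 = 16 followed by the repeating block 1, 32 (period 2).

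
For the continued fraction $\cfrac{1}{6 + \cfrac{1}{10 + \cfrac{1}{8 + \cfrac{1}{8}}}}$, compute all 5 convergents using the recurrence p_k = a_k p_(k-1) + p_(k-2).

Using the convergent recurrence p_i = a_i*p_{i-1} + p_{i-2}, q_i = a_i*q_{i-1} + q_{i-2} with p_{-2}=0, p_{-1}=1, q_{-2}=1, q_{-1}=0:
  i=0: a_0=0, p_0 = 0*1 + 0 = 0, q_0 = 0*0 + 1 = 1.
  i=1: a_1=6, p_1 = 6*0 + 1 = 1, q_1 = 6*1 + 0 = 6.
  i=2: a_2=10, p_2 = 10*1 + 0 = 10, q_2 = 10*6 + 1 = 61.
  i=3: a_3=8, p_3 = 8*10 + 1 = 81, q_3 = 8*61 + 6 = 494.
  i=4: a_4=8, p_4 = 8*81 + 10 = 658, q_4 = 8*494 + 61 = 4013.

0/1, 1/6, 10/61, 81/494, 658/4013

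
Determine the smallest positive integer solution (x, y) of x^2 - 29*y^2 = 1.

(x, y) = (9801, 1820)

First expand sqrt(29) as a continued fraction. With x_i = (sqrt(29) + m_i)/d_i and (m_0, d_0) = (0, 1): a_0 = floor(sqrt(29)) = 5, since 5^2 = 25 <= 29 < 36 = 6^2.
Iterate m_{i+1} = d_i*a_i - m_i, d_{i+1} = (29 - m_{i+1}^2)/d_i, a_{i+1} = floor((a_0 + m_{i+1})/d_{i+1}):
  m_1 = 1*5 - 0 = 5, d_1 = (29 - 5^2)/1 = 4/1 = 4, a_1 = floor((5 + 5)/4) = 2.
  m_2 = 4*2 - 5 = 3, d_2 = (29 - 3^2)/4 = 20/4 = 5, a_2 = floor((5 + 3)/5) = 1.
  m_3 = 5*1 - 3 = 2, d_3 = (29 - 2^2)/5 = 25/5 = 5, a_3 = floor((5 + 2)/5) = 1.
  m_4 = 5*1 - 2 = 3, d_4 = (29 - 3^2)/5 = 20/5 = 4, a_4 = floor((5 + 3)/4) = 2.
  m_5 = 4*2 - 3 = 5, d_5 = (29 - 5^2)/4 = 4/4 = 1, a_5 = floor((5 + 5)/1) = 10.
  m_6 = 1*10 - 5 = 5, d_6 = (29 - 5^2)/1 = 4/1 = 4: (m_6, d_6) = (m_1, d_1) = (5, 4), so from here the quotients repeat a_1, ..., a_5; the period length is 5.
So sqrt(29) = [5; (2, 1, 1, 2, 10)] with period length k = 5.
k is odd, so (p_{k-1}, q_{k-1}) only solves x^2 - 29y^2 = -1 and the fundamental solution of x^2 - 29y^2 = 1 is (p_{2k-1}, q_{2k-1}) = (p_9, q_9); compute convergents through index 9, running through the period twice.
Convergents (p_i = a_i*p_{i-1} + p_{i-2}, q_i = a_i*q_{i-1} + q_{i-2} with p_{-2}=0, p_{-1}=1, q_{-2}=1, q_{-1}=0):
  i=0: a_0=5, p_0 = 5*1 + 0 = 5, q_0 = 5*0 + 1 = 1.
  i=1: a_1=2, p_1 = 2*5 + 1 = 11, q_1 = 2*1 + 0 = 2.
  i=2: a_2=1, p_2 = 1*11 + 5 = 16, q_2 = 1*2 + 1 = 3.
  i=3: a_3=1, p_3 = 1*16 + 11 = 27, q_3 = 1*3 + 2 = 5.
  i=4: a_4=2, p_4 = 2*27 + 16 = 70, q_4 = 2*5 + 3 = 13.
  i=5: a_5=10, p_5 = 10*70 + 27 = 727, q_5 = 10*13 + 5 = 135.
  i=6: a_6=2, p_6 = 2*727 + 70 = 1524, q_6 = 2*135 + 13 = 283.
  i=7: a_7=1, p_7 = 1*1524 + 727 = 2251, q_7 = 1*283 + 135 = 418.
  i=8: a_8=1, p_8 = 1*2251 + 1524 = 3775, q_8 = 1*418 + 283 = 701.
  i=9: a_9=2, p_9 = 2*3775 + 2251 = 9801, q_9 = 2*701 + 418 = 1820.
Indeed p_4^2 - 29*q_4^2 = 4900 - 4901 = -1, not +1.
Check: 9801^2 - 29*1820^2 = 96059601 - 96059600 = 1, so (x, y) = (9801, 1820) solves the equation, and by the theorem it is the least positive solution.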